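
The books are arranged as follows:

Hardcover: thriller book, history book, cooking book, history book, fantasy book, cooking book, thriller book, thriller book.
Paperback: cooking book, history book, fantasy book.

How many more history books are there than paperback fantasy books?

2

history books: 3.
paperback fantasy books: 1.
3 − 1 = 2.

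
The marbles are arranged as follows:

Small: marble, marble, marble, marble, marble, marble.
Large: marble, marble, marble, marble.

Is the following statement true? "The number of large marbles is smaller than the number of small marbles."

|large marbles| = 4.
|small marbles| = 6.
The claim requires 4 < 6, which holds.

True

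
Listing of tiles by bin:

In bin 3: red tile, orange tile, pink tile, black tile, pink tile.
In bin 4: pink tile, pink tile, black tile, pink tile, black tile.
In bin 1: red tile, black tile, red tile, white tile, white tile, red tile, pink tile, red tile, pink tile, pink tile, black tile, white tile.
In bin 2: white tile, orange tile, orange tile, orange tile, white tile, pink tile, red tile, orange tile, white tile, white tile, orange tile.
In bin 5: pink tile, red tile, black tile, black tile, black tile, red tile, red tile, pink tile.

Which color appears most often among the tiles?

pink

Counts by color: pink 11, red 9, black 8, white 7, orange 6.
The maximum is 11, held uniquely by pink.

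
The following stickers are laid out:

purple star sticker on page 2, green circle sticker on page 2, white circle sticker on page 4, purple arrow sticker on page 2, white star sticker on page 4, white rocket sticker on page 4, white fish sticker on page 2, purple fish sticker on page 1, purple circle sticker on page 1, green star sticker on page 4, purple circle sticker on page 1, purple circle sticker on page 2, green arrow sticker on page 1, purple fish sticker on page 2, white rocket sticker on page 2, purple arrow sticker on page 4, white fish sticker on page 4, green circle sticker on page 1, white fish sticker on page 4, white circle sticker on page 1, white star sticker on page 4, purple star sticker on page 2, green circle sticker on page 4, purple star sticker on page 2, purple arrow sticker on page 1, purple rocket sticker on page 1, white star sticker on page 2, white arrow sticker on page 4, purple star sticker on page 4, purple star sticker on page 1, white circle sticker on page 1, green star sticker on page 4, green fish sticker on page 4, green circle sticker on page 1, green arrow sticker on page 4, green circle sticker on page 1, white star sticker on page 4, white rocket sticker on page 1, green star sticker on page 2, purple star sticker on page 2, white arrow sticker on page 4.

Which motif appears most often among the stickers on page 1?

circle

Counts by motif (restricted to stickers on page 1): circle 7, rocket 2, arrow 2, star 1, fish 1.
The maximum is 7, held uniquely by circle.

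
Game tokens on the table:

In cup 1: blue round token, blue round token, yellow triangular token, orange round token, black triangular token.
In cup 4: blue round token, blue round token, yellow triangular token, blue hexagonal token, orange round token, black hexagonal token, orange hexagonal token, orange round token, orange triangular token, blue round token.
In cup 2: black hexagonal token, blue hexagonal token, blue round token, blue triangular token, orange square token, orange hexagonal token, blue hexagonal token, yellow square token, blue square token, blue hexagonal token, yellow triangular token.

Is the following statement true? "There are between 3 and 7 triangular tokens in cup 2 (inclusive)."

triangular tokens in cup 2: 2.
The claim requires 3 ≤ 2 ≤ 7, which does not hold.

False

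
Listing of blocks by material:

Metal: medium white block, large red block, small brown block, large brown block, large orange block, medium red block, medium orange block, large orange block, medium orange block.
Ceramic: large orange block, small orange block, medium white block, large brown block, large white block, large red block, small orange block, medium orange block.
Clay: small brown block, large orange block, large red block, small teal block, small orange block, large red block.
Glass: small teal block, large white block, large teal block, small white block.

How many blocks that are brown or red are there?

brown: 4; red: 5; together 4 + 5 = 9.

9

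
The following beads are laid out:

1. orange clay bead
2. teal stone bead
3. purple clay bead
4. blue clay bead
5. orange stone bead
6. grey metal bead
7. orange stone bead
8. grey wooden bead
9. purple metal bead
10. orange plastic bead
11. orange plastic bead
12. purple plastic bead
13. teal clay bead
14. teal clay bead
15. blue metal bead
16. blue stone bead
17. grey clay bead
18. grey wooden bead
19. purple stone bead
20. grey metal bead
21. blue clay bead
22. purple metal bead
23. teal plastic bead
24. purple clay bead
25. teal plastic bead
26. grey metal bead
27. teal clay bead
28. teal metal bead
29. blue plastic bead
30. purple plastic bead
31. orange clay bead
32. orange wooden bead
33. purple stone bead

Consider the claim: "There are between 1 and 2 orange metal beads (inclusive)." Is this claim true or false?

orange metal beads: 0.
The claim requires 1 ≤ 0 ≤ 2, which does not hold.

False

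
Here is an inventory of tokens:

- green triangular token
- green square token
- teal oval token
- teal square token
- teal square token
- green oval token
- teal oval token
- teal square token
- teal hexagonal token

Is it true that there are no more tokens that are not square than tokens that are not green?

True

|tokens that are not square| = 5.
|tokens that are not green| = 6.
The claim requires 5 ≤ 6, which holds.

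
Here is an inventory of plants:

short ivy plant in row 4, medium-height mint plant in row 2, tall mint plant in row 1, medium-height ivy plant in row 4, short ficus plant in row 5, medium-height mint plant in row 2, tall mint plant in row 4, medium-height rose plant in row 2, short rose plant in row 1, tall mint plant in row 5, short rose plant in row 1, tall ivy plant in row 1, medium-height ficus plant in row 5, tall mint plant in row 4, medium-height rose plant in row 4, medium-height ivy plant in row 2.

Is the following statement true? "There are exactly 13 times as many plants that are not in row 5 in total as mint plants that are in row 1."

True

|plants that are not in row 5| = 13.
|mint plants in row 1| = 1.
The claim requires 13 = 13 × 1 = 13, which holds.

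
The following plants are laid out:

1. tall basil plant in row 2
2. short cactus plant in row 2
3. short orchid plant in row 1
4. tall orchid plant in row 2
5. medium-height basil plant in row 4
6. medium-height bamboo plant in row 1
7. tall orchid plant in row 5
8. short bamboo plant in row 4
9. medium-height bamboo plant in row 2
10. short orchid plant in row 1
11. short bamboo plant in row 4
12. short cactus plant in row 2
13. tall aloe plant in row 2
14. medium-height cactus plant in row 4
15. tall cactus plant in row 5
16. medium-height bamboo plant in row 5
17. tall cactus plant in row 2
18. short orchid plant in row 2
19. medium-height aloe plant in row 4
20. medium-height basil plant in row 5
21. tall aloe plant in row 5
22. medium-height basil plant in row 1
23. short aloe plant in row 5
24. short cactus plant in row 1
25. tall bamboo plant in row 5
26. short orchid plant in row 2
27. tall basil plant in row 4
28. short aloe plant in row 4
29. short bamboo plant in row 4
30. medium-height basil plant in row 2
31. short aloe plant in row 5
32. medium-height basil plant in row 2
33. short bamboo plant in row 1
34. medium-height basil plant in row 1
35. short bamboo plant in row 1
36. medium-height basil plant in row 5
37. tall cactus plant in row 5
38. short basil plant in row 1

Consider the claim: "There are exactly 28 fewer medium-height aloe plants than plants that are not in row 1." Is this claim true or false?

True

|medium-height aloe plants| = 1.
|plants that are not in row 1| = 29.
The claim requires 29 − 1 (= 28) to equal 28, which holds.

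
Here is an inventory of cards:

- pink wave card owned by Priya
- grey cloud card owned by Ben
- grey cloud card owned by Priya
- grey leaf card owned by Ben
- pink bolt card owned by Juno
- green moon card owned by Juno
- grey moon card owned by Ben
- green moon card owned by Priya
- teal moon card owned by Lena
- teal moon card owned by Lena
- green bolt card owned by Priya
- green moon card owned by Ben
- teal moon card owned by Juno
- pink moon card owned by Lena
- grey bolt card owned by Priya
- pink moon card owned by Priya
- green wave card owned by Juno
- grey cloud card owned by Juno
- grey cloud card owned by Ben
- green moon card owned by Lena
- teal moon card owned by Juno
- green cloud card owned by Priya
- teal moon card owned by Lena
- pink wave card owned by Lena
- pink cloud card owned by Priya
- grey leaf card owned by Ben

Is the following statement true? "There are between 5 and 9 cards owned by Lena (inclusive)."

True

Count of cards owned by Lena: 6.
The claim requires 5 ≤ 6 ≤ 9, which holds.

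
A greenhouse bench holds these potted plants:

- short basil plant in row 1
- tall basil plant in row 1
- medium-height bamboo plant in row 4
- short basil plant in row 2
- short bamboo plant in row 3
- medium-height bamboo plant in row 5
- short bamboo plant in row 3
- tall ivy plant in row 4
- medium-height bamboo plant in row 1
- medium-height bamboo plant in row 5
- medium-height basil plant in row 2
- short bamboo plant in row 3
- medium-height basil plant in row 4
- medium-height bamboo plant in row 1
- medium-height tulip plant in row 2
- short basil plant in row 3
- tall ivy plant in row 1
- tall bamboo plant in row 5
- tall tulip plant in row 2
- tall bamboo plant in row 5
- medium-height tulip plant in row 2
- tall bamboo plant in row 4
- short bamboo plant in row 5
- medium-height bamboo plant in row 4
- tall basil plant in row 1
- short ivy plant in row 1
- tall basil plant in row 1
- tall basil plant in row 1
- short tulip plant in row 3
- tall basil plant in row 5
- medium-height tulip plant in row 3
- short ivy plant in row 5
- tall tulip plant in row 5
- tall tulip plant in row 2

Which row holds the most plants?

row 1

Counts by row: row 1→9, row 5→8, row 3→6, row 2→6, row 4→5.
The maximum is 9, held uniquely by row 1.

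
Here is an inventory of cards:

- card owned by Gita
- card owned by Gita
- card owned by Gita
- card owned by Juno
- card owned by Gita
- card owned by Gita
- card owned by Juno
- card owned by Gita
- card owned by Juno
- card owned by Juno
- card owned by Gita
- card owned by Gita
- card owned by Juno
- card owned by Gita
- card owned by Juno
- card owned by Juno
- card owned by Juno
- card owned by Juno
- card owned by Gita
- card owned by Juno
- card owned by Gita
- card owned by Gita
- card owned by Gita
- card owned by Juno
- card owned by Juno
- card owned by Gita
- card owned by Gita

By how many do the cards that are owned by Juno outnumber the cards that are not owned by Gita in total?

0

cards owned by Juno: 12.
cards that are not owned by Gita: 12.
12 − 12 = 0.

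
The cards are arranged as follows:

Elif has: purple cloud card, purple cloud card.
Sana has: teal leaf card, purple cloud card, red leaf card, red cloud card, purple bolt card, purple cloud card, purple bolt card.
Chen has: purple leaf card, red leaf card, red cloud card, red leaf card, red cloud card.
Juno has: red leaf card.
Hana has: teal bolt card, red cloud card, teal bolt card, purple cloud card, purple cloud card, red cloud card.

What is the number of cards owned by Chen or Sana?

12

Chen: 5; Sana: 7; together 5 + 7 = 12.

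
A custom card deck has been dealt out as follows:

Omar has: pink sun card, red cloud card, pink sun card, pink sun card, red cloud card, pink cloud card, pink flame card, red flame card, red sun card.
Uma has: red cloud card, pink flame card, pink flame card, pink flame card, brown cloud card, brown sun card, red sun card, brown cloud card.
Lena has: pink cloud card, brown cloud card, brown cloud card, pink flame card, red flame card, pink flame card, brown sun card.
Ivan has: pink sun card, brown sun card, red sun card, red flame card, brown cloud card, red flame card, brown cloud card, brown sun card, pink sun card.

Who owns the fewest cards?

Lena

Counts by player: Omar→9, Ivan→9, Uma→8, Lena→7.
The minimum is 7, held uniquely by Lena.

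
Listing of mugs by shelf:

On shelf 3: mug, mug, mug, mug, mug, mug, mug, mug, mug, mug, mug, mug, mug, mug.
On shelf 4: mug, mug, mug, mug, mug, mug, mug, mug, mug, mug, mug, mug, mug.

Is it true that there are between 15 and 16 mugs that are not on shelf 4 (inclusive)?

mugs that are not on shelf 4: 14.
The claim requires 15 ≤ 14 ≤ 16, which does not hold.

False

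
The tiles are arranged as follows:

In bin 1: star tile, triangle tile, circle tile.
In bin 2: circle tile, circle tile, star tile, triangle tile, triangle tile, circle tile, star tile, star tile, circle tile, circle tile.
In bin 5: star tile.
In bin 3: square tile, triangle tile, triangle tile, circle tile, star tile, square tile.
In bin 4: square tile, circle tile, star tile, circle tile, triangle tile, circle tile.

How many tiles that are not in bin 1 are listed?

Total tiles: 26; with the excluded value: 3; remaining 26 − 3 = 23.

23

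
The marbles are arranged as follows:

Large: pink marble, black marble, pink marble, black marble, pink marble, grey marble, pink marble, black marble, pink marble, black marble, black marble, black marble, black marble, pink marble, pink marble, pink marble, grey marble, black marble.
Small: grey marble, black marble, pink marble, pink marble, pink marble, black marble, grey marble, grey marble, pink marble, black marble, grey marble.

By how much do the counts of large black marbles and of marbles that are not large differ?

3

large black marbles: 8. marbles that are not large: 11.
|8 − 11| = 11 − 8 = 3.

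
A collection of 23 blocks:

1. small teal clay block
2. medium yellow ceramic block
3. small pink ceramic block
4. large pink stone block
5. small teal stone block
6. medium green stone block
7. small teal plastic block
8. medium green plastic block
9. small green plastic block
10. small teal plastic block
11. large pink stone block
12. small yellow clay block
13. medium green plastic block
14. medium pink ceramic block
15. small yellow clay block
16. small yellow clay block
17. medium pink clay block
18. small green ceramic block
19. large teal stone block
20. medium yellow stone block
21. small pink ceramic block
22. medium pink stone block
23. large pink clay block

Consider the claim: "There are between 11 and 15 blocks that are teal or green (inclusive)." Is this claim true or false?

False

|blocks that are teal or green| = 10.
The claim requires 11 ≤ 10 ≤ 15, which does not hold.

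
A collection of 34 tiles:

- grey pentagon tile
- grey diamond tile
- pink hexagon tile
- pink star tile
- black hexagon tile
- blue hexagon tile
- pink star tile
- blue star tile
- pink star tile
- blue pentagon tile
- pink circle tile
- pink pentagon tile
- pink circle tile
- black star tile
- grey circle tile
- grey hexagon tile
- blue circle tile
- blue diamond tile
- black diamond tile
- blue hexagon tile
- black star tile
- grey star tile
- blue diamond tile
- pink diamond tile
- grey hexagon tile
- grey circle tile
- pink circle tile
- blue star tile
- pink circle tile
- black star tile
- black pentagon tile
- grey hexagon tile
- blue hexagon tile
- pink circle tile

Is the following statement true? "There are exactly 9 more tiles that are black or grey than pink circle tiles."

|tiles that are black or grey| = 14.
|pink circle tiles| = 5.
The claim requires 14 − 5 (= 9) to equal 9, which holds.

True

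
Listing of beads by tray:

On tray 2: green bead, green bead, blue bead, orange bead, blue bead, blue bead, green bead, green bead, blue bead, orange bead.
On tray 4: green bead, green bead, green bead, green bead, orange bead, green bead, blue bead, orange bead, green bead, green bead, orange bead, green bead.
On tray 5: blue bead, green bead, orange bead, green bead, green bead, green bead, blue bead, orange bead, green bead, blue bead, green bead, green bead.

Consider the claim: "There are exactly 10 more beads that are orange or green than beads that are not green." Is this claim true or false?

False

There are 26 beads that are orange or green.
There are 15 beads that are not green.
The claim requires 26 − 15 (= 11) to equal 10, which does not hold.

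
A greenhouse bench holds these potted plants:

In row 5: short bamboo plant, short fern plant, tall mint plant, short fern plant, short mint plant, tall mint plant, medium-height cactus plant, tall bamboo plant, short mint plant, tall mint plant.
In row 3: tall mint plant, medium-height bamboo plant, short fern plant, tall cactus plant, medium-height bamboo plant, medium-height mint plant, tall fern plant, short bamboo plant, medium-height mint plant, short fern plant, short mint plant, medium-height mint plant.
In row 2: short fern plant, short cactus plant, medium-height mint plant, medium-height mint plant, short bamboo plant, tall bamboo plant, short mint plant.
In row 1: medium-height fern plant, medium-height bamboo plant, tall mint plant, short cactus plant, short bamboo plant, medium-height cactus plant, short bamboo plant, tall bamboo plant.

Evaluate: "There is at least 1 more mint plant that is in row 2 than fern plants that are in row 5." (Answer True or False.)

True

There are 3 mint plants in row 2.
There are 2 fern plants in row 5.
The claim requires 3 − 2 = 1 ≥ 1, which holds.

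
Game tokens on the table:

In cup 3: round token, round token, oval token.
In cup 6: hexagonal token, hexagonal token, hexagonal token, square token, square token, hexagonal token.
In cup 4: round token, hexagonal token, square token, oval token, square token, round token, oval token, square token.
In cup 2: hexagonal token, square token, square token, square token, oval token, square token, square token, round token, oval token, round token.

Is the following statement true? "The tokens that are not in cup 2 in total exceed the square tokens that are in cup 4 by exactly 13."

tokens that are not in cup 2: 17.
square tokens in cup 4: 3.
The claim requires 17 − 3 (= 14) to equal 13, which does not hold.

False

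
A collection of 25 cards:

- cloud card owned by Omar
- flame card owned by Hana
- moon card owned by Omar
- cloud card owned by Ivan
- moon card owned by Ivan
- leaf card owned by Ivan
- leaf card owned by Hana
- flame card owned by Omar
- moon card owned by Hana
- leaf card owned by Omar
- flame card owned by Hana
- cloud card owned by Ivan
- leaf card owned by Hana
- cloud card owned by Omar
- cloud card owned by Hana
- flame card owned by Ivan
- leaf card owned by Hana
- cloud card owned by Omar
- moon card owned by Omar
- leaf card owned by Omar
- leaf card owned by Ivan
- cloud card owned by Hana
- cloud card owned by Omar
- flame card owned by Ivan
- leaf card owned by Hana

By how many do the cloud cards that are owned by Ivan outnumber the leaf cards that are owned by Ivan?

0

cloud cards owned by Ivan: 2.
leaf cards owned by Ivan: 2.
2 − 2 = 0.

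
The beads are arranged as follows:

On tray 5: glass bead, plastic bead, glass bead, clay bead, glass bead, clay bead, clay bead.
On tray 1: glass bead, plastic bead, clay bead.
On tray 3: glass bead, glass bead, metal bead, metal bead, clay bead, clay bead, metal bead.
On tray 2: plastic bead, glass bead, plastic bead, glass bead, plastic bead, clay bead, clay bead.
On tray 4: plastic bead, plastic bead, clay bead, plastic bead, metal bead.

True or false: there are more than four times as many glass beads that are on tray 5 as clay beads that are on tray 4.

False

glass beads on tray 5: 3.
clay beads on tray 4: 1.
The claim requires 3 > 4 × 1 = 4, which does not hold.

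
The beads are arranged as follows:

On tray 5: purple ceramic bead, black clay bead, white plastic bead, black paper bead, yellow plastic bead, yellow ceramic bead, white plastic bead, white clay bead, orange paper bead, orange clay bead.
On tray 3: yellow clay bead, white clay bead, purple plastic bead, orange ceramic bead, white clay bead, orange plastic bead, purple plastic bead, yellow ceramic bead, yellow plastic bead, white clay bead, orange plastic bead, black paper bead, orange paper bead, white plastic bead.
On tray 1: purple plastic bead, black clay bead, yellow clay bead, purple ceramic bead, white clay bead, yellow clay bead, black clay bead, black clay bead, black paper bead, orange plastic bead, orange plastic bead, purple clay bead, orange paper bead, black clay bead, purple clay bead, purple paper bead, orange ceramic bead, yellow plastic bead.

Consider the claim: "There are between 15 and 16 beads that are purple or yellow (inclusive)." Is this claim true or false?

True

|beads that are purple or yellow| = 16.
The claim requires 15 ≤ 16 ≤ 16, which holds.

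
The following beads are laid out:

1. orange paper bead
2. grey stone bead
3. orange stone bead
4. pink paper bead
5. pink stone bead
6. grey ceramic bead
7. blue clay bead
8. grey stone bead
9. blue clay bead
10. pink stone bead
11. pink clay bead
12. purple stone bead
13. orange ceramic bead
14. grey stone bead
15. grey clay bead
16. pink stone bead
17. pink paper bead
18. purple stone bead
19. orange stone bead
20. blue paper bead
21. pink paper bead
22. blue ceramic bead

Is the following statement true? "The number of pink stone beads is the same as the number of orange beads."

There are 3 pink stone beads.
There are 4 orange beads.
The claim requires 3 = 4, which does not hold.

False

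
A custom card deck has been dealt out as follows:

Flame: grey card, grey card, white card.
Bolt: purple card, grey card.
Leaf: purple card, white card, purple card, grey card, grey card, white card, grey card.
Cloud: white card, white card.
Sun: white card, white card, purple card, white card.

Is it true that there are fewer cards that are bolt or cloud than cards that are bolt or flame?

True

cards that are bolt or cloud: 4.
cards that are bolt or flame: 5.
The claim requires 4 < 5, which holds.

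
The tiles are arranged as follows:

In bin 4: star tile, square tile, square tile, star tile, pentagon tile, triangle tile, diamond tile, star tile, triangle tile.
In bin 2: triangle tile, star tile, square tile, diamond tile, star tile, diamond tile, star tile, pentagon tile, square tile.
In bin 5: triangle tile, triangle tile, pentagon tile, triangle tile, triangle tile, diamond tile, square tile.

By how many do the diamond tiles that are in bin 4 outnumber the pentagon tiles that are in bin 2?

diamond tiles in bin 4: 1.
pentagon tiles in bin 2: 1.
1 − 1 = 0.

0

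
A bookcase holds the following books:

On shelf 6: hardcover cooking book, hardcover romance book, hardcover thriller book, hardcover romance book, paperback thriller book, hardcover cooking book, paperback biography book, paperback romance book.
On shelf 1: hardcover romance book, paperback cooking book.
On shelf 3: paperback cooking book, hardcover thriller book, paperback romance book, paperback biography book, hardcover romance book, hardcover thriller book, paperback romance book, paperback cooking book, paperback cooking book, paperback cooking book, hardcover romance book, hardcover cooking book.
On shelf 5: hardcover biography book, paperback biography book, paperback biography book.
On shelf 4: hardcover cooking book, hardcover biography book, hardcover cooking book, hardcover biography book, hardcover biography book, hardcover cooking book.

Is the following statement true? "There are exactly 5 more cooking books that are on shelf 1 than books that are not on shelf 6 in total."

|cooking books on shelf 1| = 1.
|books that are not on shelf 6| = 23.
The claim requires 1 − 23 (= -22) to equal 5, which does not hold.

False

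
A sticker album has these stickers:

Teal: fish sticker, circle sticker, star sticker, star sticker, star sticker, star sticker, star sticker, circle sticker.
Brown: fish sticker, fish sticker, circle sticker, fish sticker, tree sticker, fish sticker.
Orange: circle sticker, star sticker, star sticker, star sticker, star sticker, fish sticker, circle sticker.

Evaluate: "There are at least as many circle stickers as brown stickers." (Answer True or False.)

circle stickers: 5.
brown stickers: 6.
The claim requires 5 ≥ 6, which does not hold.

False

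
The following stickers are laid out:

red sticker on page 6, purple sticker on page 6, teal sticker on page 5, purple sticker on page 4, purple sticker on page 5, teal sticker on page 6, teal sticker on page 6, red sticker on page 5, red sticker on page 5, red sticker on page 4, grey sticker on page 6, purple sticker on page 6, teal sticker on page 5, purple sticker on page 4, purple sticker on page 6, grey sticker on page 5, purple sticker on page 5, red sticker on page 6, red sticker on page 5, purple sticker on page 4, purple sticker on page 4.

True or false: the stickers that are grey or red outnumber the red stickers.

True

stickers that are grey or red: 8.
red stickers: 6.
The claim requires 8 > 6, which holds.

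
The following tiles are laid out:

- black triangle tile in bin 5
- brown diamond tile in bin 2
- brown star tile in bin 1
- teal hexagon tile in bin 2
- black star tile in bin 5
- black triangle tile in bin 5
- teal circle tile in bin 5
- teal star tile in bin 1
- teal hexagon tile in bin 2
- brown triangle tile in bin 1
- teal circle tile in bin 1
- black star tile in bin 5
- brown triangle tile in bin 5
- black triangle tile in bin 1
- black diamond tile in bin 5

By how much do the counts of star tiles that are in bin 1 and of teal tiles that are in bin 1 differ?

star tiles in bin 1: 2. teal tiles in bin 1: 2.
|2 − 2| = 2 − 2 = 0.

0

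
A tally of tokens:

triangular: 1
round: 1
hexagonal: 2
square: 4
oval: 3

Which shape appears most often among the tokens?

square

Counts by shape: square 4, oval 3, hexagonal 2, triangular 1, round 1.
The maximum is 4, held uniquely by square.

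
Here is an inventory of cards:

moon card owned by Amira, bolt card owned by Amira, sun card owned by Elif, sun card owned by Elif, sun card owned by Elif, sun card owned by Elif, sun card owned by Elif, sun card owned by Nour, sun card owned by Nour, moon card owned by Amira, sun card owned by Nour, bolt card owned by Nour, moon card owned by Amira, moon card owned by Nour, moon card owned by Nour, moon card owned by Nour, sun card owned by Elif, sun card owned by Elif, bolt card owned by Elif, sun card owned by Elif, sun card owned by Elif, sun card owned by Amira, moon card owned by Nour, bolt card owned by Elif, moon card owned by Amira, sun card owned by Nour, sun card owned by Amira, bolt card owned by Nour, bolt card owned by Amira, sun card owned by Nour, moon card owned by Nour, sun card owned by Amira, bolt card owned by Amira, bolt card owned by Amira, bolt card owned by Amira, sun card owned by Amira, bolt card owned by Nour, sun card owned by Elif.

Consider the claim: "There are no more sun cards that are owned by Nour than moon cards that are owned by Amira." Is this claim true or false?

False

|sun cards owned by Nour| = 5.
|moon cards owned by Amira| = 4.
The claim requires 5 ≤ 4, which does not hold.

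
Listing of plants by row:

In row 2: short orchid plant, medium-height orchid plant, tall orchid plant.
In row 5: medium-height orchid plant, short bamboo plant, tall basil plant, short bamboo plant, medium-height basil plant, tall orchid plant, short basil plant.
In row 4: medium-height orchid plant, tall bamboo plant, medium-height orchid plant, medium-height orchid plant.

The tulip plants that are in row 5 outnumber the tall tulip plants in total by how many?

0

tulip plants in row 5: 0.
tall tulip plants: 0.
0 − 0 = 0.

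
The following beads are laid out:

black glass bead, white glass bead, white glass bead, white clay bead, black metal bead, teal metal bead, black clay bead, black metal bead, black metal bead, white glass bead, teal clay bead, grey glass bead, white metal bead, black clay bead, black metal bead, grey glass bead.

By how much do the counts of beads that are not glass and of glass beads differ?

beads that are not glass: 10. glass beads: 6.
|10 − 6| = 10 − 6 = 4.

4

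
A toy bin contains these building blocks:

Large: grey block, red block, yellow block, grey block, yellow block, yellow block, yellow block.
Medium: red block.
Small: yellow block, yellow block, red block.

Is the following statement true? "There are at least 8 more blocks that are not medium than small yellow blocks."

True

blocks that are not medium: 10.
small yellow blocks: 2.
The claim requires 10 − 2 = 8 ≥ 8, which holds.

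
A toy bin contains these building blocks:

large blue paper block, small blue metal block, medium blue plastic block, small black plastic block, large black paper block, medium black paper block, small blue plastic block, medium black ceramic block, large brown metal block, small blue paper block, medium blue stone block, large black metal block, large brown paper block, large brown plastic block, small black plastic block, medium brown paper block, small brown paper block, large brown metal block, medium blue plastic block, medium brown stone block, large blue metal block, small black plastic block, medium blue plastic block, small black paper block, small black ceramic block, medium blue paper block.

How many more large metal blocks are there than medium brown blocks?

2

large metal blocks: 4.
medium brown blocks: 2.
4 − 2 = 2.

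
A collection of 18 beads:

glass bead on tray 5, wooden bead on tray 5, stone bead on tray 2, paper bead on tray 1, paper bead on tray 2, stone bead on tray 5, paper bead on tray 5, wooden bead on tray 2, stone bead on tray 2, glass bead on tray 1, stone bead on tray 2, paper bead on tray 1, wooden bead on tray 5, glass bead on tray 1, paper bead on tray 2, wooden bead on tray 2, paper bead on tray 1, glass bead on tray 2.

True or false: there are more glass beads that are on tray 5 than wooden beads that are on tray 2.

|glass beads on tray 5| = 1.
|wooden beads on tray 2| = 2.
The claim requires 1 > 2, which does not hold.

False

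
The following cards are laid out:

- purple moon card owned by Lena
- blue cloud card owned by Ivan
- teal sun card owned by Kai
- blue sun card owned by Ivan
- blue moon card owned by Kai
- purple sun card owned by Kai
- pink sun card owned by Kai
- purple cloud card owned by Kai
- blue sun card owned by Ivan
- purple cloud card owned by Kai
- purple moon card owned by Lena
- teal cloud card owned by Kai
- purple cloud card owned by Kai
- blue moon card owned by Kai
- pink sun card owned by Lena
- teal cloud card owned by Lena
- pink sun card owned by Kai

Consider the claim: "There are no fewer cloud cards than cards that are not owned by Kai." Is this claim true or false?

False

cloud cards: 6.
cards that are not owned by Kai: 7.
The claim requires 6 ≥ 7, which does not hold.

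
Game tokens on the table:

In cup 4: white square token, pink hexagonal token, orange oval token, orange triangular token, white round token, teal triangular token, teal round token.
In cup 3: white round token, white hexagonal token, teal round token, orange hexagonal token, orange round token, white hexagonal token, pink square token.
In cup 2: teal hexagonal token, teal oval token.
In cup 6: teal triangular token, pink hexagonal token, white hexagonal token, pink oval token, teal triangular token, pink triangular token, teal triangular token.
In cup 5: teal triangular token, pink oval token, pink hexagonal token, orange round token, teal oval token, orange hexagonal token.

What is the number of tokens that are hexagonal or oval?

hexagonal: 9; oval: 5; together 9 + 5 = 14.

14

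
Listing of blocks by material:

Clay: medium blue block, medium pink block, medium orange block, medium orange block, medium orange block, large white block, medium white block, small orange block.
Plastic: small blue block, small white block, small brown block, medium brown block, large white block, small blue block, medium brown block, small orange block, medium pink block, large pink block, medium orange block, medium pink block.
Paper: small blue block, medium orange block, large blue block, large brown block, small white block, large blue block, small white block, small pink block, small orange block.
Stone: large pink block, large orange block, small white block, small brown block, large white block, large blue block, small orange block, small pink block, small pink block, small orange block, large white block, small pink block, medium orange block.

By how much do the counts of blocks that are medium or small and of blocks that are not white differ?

2

blocks that are medium or small: 31. blocks that are not white: 33.
|31 − 33| = 33 − 31 = 2.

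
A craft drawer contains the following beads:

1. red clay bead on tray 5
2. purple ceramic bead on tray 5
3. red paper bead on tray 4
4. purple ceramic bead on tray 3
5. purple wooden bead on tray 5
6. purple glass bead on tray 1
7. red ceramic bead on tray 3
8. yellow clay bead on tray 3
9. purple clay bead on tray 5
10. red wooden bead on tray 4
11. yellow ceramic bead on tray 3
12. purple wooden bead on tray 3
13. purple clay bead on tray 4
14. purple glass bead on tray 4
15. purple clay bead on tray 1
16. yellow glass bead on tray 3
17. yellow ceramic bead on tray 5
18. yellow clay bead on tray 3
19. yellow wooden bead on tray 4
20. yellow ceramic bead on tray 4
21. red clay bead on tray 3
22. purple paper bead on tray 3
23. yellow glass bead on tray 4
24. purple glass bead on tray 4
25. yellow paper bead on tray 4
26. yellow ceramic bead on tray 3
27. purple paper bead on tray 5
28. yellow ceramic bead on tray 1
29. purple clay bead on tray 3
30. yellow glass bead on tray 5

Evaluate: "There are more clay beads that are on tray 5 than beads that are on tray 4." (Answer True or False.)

clay beads on tray 5: 2.
beads on tray 4: 9.
The claim requires 2 > 9, which does not hold.

False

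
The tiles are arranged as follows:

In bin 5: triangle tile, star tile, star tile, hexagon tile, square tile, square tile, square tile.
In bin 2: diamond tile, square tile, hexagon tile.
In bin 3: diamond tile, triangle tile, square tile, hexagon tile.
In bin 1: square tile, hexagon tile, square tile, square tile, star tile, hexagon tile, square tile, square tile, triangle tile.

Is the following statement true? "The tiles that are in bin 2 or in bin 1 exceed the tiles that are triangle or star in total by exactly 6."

tiles in bin 2 or in bin 1: 12.
tiles that are triangle or star: 6.
The claim requires 12 − 6 (= 6) to equal 6, which holds.

True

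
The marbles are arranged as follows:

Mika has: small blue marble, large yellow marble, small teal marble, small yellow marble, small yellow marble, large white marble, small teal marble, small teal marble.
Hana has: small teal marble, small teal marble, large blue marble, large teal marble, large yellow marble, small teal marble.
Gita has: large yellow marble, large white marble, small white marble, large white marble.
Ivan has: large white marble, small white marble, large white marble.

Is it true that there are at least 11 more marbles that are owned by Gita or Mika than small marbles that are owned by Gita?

True

marbles owned by Gita or Mika: 12.
small marbles owned by Gita: 1.
The claim requires 12 − 1 = 11 ≥ 11, which holds.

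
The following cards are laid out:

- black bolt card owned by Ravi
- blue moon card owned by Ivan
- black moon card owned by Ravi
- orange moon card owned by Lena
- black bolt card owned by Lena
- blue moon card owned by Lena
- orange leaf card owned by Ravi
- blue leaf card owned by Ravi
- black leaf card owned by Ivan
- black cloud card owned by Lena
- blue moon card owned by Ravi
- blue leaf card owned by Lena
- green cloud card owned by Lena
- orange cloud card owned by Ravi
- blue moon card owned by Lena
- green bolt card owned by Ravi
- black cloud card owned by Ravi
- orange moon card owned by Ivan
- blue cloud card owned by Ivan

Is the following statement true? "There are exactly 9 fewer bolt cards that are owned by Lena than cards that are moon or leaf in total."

|bolt cards owned by Lena| = 1.
|cards that are moon or leaf| = 11.
The claim requires 11 − 1 (= 10) to equal 9, which does not hold.

False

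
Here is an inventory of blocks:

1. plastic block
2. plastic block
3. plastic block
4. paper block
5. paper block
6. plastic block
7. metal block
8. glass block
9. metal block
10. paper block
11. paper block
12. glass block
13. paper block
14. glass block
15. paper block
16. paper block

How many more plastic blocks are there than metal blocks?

plastic blocks: 4.
metal blocks: 2.
4 − 2 = 2.

2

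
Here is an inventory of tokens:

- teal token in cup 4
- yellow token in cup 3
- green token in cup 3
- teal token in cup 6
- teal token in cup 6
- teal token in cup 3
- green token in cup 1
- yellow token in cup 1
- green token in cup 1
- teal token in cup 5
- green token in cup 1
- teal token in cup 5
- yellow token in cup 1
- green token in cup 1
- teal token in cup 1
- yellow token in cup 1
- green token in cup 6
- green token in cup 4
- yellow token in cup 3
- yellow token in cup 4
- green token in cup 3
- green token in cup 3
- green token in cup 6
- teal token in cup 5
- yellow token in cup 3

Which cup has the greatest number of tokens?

Counts by cup: cup 1→8, cup 3→7, cup 6→4, cup 5→3, cup 4→3.
The maximum is 8, held uniquely by cup 1.

cup 1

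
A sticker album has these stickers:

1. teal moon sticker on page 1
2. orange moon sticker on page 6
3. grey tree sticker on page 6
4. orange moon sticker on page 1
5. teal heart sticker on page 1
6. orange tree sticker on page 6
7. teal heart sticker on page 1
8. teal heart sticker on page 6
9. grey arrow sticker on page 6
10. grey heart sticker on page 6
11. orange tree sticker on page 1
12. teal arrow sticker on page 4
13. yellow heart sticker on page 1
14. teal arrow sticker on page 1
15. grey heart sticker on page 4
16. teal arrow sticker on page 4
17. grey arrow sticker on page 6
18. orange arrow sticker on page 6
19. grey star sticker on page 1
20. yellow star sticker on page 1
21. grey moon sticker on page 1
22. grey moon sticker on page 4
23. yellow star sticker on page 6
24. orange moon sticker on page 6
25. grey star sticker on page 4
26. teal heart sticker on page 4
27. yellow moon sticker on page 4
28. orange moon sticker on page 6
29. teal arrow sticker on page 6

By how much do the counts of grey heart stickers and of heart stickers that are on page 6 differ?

grey heart stickers: 2. heart stickers on page 6: 2.
|2 − 2| = 2 − 2 = 0.

0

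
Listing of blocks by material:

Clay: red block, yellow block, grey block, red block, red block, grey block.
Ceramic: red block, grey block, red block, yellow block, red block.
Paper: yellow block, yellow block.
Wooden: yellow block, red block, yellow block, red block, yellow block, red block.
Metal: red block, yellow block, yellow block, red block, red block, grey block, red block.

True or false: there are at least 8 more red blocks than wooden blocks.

False

There are 13 red blocks.
There are 6 wooden blocks.
The claim requires 13 − 6 = 7 ≥ 8, which does not hold.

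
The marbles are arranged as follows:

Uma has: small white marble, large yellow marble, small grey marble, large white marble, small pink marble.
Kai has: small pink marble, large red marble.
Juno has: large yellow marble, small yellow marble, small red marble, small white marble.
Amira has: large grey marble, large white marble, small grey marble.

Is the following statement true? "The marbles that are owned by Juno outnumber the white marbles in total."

|marbles owned by Juno| = 4.
|white marbles| = 4.
The claim requires 4 > 4, which does not hold.

False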